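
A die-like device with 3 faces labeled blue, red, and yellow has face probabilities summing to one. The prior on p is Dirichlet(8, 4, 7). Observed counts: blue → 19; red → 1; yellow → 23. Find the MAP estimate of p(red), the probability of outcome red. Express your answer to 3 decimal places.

The posterior is Dirichlet(αᵢ + nᵢ) = Dirichlet(27, 5, 30).
For a Dirichlet(a₁,…,a_K) with all aᵢ > 1, the mode has j-th component (aⱼ − 1)/(Σaᵢ − K).
Here Σaᵢ = 62 and K = 3, so p(red) = (5 − 1)/(62 − 3) = 4/59 ≈ 0.068.

MAP estimate of p(red) = 0.068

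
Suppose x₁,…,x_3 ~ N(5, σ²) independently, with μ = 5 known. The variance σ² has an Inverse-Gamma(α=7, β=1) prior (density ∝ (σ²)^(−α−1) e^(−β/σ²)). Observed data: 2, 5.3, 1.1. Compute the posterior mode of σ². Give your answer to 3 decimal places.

σ̂²_MAP = 1.384

Sum of squared deviations about the known mean: SS = (2−5)² + (5.3−5)² + (1.1−5)² = 24.3.
The Normal likelihood contributes (σ²)^(−n/2) exp(−SS/(2σ²)), so the posterior is Inverse-Gamma(α + n/2, β + SS/2) = Inverse-Gamma(8.5, 13.15).
The mode of Inverse-Gamma(a, b) is b/(a+1) = 13.15/9.5 ≈ 1.384.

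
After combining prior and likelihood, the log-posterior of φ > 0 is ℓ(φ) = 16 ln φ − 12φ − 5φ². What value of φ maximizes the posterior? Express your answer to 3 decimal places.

ℓ'(φ) = 16/φ − 12 − 10φ. Setting this to zero and multiplying by φ: 10φ² + 12φ − 16 = 0.
φ = (−12 + √(12² + 4·10·16)) / (2·10) = (−12 + √784) / 20 = (−12 + 28)/20 = 4/5.
ℓ''(φ) = −16/φ² − 10 < 0, confirming a maximum.

φ̂_MAP = 0.800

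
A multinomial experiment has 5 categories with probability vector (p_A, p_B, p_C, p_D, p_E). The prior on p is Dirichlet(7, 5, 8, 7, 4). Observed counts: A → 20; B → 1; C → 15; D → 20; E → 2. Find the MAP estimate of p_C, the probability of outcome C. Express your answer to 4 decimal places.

The posterior is Dirichlet(αᵢ + nᵢ) = Dirichlet(27, 6, 23, 27, 6).
For a Dirichlet(a₁,…,a_K) with all aᵢ > 1, the mode has j-th component (aⱼ − 1)/(Σaᵢ − K).
Here Σaᵢ = 89 and K = 5, so p_C = (23 − 1)/(89 − 5) = 22/84 ≈ 0.2619.

MAP estimate of p_C = 0.2619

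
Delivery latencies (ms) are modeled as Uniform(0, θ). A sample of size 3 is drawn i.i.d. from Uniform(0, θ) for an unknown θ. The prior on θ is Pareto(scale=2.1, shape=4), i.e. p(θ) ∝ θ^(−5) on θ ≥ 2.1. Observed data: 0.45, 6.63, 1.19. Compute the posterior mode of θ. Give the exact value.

The Uniform(0, θ) likelihood is θ^(−n) for θ ≥ max(xᵢ), zero otherwise. Here max(xᵢ) = 6.63.
Posterior ∝ θ^(−5) · θ^(−3) = θ^(−8) on θ ≥ max(2.1, 6.63) = 6.63.
This density is strictly decreasing in θ, so the posterior mode lies at the lower boundary of the support.

θ̂_MAP = 6.63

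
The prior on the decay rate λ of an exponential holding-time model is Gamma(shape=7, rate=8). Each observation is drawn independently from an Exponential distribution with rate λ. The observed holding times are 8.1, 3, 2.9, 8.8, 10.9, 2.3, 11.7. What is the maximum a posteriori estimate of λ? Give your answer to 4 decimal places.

The Exponential(rate=λ) likelihood is ∝ λ^n e^(−λΣtᵢ). Here n = 7 and Σtᵢ = 8.1 + 3 + 2.9 + 8.8 + 10.9 + 2.3 + 11.7 = 47.7.
Posterior ∝ λ^6e^(−8λ) · λ^7e^(−47.7λ) = λ^13e^(−55.7λ), i.e. Gamma(14, 55.7).
Mode = (a−1)/b = 13/55.7 ≈ 0.2334.

λ̂_MAP = 0.2334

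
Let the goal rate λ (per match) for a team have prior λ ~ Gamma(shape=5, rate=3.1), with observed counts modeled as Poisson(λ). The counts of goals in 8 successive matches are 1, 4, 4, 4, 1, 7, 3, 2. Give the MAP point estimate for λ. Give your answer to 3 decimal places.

λ̂_MAP = 2.703

Σxᵢ = 1+4+4+4+1+7+3+2 = 26, with n = 8.
Posterior ∝ λ^4e^(−3.1λ) · λ^26e^(−8λ) = λ^30e^(−11.1λ), i.e. Gamma(shape=31, rate=11.1).
The mode of a Gamma(a, b) with a ≥ 1 (shape–rate) is (a−1)/b = 30/11.1 ≈ 2.703.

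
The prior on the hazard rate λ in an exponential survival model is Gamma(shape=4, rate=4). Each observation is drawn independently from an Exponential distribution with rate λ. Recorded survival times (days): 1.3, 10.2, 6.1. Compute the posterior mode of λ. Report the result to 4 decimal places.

The Exponential(rate=λ) likelihood is ∝ λ^n e^(−λΣtᵢ). Here n = 3 and Σtᵢ = 1.3 + 10.2 + 6.1 = 17.6.
Posterior ∝ λ^3e^(−4λ) · λ^3e^(−17.6λ) = λ^6e^(−21.6λ), i.e. Gamma(7, 21.6).
Mode = (a−1)/b = 6/21.6 ≈ 0.2778.

λ̂_MAP = 0.2778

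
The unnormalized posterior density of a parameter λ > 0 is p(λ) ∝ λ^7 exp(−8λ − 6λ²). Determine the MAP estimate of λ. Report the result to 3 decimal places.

λ̂_MAP = 0.500

ℓ'(λ) = 7/λ − 8 − 12λ. Setting this to zero and multiplying by λ: 12λ² + 8λ − 7 = 0.
λ = (−8 + √(8² + 4·12·7)) / (2·12) = (−8 + √400) / 24 = (−8 + 20)/24 = 1/2.
ℓ''(λ) = −7/λ² − 12 < 0, confirming a maximum.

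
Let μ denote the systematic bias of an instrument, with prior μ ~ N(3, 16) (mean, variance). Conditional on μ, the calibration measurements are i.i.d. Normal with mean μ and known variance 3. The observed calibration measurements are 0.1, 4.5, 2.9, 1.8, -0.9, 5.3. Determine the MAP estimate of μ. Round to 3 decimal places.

μ̂_MAP = 2.305

n = 6; x̄ = (0.1 + 4.5 + 2.9 + 1.8 + (-0.9) + 5.3)/6 = 13.7/6 = 137/60 ≈ 2.2833.
For a Normal prior and Normal likelihood with known variance, the posterior is Normal; its mode equals its mean, the precision-weighted average.
Prior precision 1/σ₀² = 1/16 = 0.0625; data precision n/σ² = 6/3 = 2.
μ̂ = (0.0625·3 + 2·(137/60)) / (0.0625 + 2) = (1141/240)/2.0625 = 1141/495 ≈ 2.305.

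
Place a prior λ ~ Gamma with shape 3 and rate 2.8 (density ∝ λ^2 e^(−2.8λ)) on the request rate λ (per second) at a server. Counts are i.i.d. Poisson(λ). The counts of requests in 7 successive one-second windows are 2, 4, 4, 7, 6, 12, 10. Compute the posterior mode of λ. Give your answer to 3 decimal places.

Σxᵢ = 2+4+4+7+6+12+10 = 45, with n = 7.
Posterior ∝ λ^2e^(−2.8λ) · λ^45e^(−7λ) = λ^47e^(−9.8λ), i.e. Gamma(shape=48, rate=9.8).
The mode of a Gamma(a, b) with a ≥ 1 (shape–rate) is (a−1)/b = 47/9.8 ≈ 4.796.

λ̂_MAP = 4.796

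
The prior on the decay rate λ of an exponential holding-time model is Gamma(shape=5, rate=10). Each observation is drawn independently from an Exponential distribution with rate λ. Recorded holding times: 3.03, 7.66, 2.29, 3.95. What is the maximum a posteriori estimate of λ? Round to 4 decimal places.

λ̂_MAP = 0.2971

The Exponential(rate=λ) likelihood is ∝ λ^n e^(−λΣtᵢ). Here n = 4 and Σtᵢ = 3.03 + 7.66 + 2.29 + 3.95 = 16.93.
Posterior ∝ λ^4e^(−10λ) · λ^4e^(−16.93λ) = λ^8e^(−26.93λ), i.e. Gamma(9, 26.93).
Mode = (a−1)/b = 8/26.93 ≈ 0.2971.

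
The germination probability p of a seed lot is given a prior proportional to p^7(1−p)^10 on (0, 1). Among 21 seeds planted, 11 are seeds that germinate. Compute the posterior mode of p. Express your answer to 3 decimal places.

p̂_MAP = 0.474

The prior density ∝ p^7(1−p)^10 is the kernel of Beta(8, 11).
Data: 11 successes in 21 trials. The binomial likelihood contributes p^11(1−p)^10, so the posterior is Beta(8+11, 11+10) = Beta(19, 21).
For Beta(a, b) with a, b > 1 the mode is (a−1)/(a+b−2) = 18/38 ≈ 0.474.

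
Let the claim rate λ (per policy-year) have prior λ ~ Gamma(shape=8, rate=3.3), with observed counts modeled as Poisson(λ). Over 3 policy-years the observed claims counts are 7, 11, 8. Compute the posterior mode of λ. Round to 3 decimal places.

λ̂_MAP = 5.238

Σxᵢ = 7+11+8 = 26, with n = 3.
Posterior ∝ λ^7e^(−3.3λ) · λ^26e^(−3λ) = λ^33e^(−6.3λ), i.e. Gamma(shape=34, rate=6.3).
The mode of a Gamma(a, b) with a ≥ 1 (shape–rate) is (a−1)/b = 33/6.3 ≈ 5.238.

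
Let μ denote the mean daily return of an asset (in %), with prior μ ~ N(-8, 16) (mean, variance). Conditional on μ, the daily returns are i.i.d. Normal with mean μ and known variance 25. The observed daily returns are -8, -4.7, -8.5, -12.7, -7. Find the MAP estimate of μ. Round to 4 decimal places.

n = 5; x̄ = ((-8) + (-4.7) + (-8.5) + (-12.7) + (-7))/5 = -40.9/5 = -8.18.
For a Normal prior and Normal likelihood with known variance, the posterior is Normal; its mode equals its mean, the precision-weighted average.
Prior precision 1/σ₀² = 1/16 = 0.0625; data precision n/σ² = 5/25 = 0.2.
μ̂ = (0.0625·(-8) + 0.2·(-8.18)) / (0.0625 + 0.2) = (-2.136)/0.2625 = -1424/175 ≈ -8.1371.

μ̂_MAP = -8.1371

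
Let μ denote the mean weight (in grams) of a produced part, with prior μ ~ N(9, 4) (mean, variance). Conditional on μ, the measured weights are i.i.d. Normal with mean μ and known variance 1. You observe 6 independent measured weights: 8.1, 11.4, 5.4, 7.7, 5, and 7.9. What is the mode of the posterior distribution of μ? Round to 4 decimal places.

n = 6; x̄ = (8.1 + 11.4 + 5.4 + 7.7 + 5 + 7.9)/6 = 45.5/6 = 91/12 ≈ 7.5833.
For a Normal prior and Normal likelihood with known variance, the posterior is Normal; its mode equals its mean, the precision-weighted average.
Prior precision 1/σ₀² = 1/4 = 0.25; data precision n/σ² = 6/1 = 6.
μ̂ = (0.25·9 + 6·(91/12)) / (0.25 + 6) = 47.75/6.25 = 7.6400.

μ̂_MAP = 7.6400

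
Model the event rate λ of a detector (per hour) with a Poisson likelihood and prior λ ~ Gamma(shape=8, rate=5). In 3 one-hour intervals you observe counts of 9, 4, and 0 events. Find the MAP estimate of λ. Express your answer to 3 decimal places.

Σxᵢ = 9+4+0 = 13, with n = 3.
Posterior ∝ λ^7e^(−5λ) · λ^13e^(−3λ) = λ^20e^(−8λ), i.e. Gamma(shape=21, rate=8).
The mode of a Gamma(a, b) with a ≥ 1 (shape–rate) is (a−1)/b = 20/8 ≈ 2.500.

λ̂_MAP = 2.500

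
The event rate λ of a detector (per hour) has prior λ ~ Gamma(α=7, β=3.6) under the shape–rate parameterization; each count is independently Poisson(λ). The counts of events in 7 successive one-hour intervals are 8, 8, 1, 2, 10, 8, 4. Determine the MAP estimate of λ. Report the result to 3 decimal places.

Σxᵢ = 8+8+1+2+10+8+4 = 41, with n = 7.
Posterior ∝ λ^6e^(−3.6λ) · λ^41e^(−7λ) = λ^47e^(−10.6λ), i.e. Gamma(shape=48, rate=10.6).
The mode of a Gamma(a, b) with a ≥ 1 (shape–rate) is (a−1)/b = 47/10.6 ≈ 4.434.

λ̂_MAP = 4.434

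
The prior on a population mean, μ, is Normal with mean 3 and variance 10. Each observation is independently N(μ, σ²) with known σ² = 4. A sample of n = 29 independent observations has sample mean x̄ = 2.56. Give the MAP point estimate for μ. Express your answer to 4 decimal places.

μ̂_MAP = 2.5660

n = 29, x̄ = 2.56.
For a Normal prior and Normal likelihood with known variance, the posterior is Normal; its mode equals its mean, the precision-weighted average.
Prior precision 1/σ₀² = 1/10 = 0.1; data precision n/σ² = 29/4 = 7.25.
μ̂ = (0.1·3 + 7.25·2.56) / (0.1 + 7.25) = 18.86/7.35 = 1886/735 ≈ 2.5660.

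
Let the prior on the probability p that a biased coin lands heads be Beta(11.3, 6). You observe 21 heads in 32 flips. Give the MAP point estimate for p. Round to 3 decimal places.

Prior: Beta(11.3, 6).
Data: 21 successes in 32 trials. The binomial likelihood contributes p^21(1−p)^11, so the posterior is Beta(11.3+21, 6+11) = Beta(32.3, 17).
For Beta(a, b) with a, b > 1 the mode is (a−1)/(a+b−2) = 31.3/47.3 ≈ 0.662.

p̂_MAP = 0.662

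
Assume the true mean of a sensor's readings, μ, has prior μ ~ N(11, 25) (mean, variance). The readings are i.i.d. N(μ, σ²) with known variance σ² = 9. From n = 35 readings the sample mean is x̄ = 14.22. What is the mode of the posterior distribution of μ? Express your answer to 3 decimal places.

n = 35, x̄ = 14.22.
For a Normal prior and Normal likelihood with known variance, the posterior is Normal; its mode equals its mean, the precision-weighted average.
Prior precision 1/σ₀² = 1/25 = 0.04; data precision n/σ² = 35/9.
μ̂ = (0.04·11 + (35/9)·14.22) / (0.04 + 35/9) = 55.74/(884/225) = 25083/1768 ≈ 14.187.

μ̂_MAP = 14.187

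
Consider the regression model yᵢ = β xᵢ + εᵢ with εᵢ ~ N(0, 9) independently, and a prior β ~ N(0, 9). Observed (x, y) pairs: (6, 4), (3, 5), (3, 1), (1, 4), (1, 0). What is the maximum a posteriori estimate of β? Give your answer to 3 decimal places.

β̂_MAP = 0.807

log p(β | y) = −Σ(yᵢ − βxᵢ)²/(2·9) − β²/(2·9) + const.
Setting the derivative to zero: Σxᵢ(yᵢ − βxᵢ)/9 − β/9 = 0, so β = Σxᵢyᵢ / (Σxᵢ² + σ²/τ²).
Σxᵢyᵢ = 6·4 + 3·5 + 3·1 + 1·4 + 1·0 = 46; Σxᵢ² = 56; σ²/τ² = 1.
β̂_MAP = 46 / (56 + 1) = 46/57 ≈ 0.807.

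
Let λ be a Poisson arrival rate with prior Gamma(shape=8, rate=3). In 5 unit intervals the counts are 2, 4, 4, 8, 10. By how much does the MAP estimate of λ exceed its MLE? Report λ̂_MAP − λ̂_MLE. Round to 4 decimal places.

Σxᵢ = 28. Posterior is Gamma(36, 8); MAP = (36−1)/8 = 35/8 ≈ 4.37500.
MLE = x̄ = 28/5 ≈ 5.60000.
Difference = 35/8 − 28/5 = -49/40 ≈ -1.2250.

MAP − MLE = -1.2250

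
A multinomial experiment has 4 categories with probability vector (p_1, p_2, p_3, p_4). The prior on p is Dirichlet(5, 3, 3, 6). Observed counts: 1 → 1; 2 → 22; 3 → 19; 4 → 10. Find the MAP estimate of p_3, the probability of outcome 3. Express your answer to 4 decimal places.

MAP estimate: 0.3231

The posterior is Dirichlet(αᵢ + nᵢ) = Dirichlet(6, 25, 22, 16).
For a Dirichlet(a₁,…,a_K) with all aᵢ > 1, the mode has j-th component (aⱼ − 1)/(Σaᵢ − K).
Here Σaᵢ = 69 and K = 4, so p_3 = (22 − 1)/(69 − 4) = 21/65 ≈ 0.3231.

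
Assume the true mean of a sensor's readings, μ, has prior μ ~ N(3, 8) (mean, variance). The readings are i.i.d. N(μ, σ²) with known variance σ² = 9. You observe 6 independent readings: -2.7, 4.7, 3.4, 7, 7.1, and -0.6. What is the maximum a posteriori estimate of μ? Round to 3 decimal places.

n = 6; x̄ = ((-2.7) + 4.7 + 3.4 + 7 + 7.1 + (-0.6))/6 = 18.9/6 = 3.15.
For a Normal prior and Normal likelihood with known variance, the posterior is Normal; its mode equals its mean, the precision-weighted average.
Prior precision 1/σ₀² = 1/8 = 0.125; data precision n/σ² = 6/9 = 2/3.
μ̂ = (0.125·3 + (2/3)·3.15) / (0.125 + 2/3) = 2.475/(19/24) = 297/95 ≈ 3.126.

μ̂_MAP = 3.126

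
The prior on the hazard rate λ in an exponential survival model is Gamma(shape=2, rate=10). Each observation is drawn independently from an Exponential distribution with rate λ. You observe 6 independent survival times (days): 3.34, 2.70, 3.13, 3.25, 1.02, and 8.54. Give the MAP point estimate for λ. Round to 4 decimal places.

The Exponential(rate=λ) likelihood is ∝ λ^n e^(−λΣtᵢ). Here n = 6 and Σtᵢ = 3.34 + 2.70 + 3.13 + 3.25 + 1.02 + 8.54 = 21.98.
Posterior ∝ λe^(−10λ) · λ^6e^(−21.98λ) = λ^7e^(−31.98λ), i.e. Gamma(8, 31.98).
Mode = (a−1)/b = 7/31.98 ≈ 0.2189.

λ̂_MAP = 0.2189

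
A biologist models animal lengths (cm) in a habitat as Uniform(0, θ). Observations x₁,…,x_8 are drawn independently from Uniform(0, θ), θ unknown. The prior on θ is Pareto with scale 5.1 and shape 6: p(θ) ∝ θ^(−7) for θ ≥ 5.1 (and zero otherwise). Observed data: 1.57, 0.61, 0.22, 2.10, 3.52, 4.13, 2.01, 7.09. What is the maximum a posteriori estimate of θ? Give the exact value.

θ̂_MAP = 7.09

The Uniform(0, θ) likelihood is θ^(−n) for θ ≥ max(xᵢ), zero otherwise. Here max(xᵢ) = 7.09.
Posterior ∝ θ^(−7) · θ^(−8) = θ^(−15) on θ ≥ max(5.1, 7.09) = 7.09.
This density is strictly decreasing in θ, so the posterior mode lies at the lower boundary of the support.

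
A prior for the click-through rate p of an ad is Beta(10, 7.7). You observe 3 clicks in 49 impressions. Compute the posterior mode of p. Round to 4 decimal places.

p̂_MAP = 0.1855

Prior: Beta(10, 7.7).
Data: 3 successes in 49 trials. The binomial likelihood contributes p^3(1−p)^46, so the posterior is Beta(10+3, 7.7+46) = Beta(13, 53.7).
For Beta(a, b) with a, b > 1 the mode is (a−1)/(a+b−2) = 12/64.7 ≈ 0.1855.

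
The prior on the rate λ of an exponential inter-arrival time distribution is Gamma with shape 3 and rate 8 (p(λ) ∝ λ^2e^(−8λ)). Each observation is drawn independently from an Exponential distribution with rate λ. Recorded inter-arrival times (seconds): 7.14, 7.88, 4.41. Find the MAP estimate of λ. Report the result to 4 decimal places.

λ̂_MAP = 0.1823

The Exponential(rate=λ) likelihood is ∝ λ^n e^(−λΣtᵢ). Here n = 3 and Σtᵢ = 7.14 + 7.88 + 4.41 = 19.43.
Posterior ∝ λ^2e^(−8λ) · λ^3e^(−19.43λ) = λ^5e^(−27.43λ), i.e. Gamma(6, 27.43).
Mode = (a−1)/b = 5/27.43 ≈ 0.1823.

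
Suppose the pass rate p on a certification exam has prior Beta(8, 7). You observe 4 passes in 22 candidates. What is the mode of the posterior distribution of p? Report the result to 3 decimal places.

p̂_MAP = 0.314

Prior: Beta(8, 7).
Data: 4 successes in 22 trials. The binomial likelihood contributes p^4(1−p)^18, so the posterior is Beta(8+4, 7+18) = Beta(12, 25).
For Beta(a, b) with a, b > 1 the mode is (a−1)/(a+b−2) = 11/35 ≈ 0.314.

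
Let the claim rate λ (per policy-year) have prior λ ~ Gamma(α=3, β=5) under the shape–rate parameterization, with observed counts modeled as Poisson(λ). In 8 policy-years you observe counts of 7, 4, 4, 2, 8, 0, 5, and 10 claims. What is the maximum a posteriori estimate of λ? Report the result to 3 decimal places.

λ̂_MAP = 3.231

Σxᵢ = 7+4+4+2+8+0+5+10 = 40, with n = 8.
Posterior ∝ λ^2e^(−5λ) · λ^40e^(−8λ) = λ^42e^(−13λ), i.e. Gamma(shape=43, rate=13).
The mode of a Gamma(a, b) with a ≥ 1 (shape–rate) is (a−1)/b = 42/13 ≈ 3.231.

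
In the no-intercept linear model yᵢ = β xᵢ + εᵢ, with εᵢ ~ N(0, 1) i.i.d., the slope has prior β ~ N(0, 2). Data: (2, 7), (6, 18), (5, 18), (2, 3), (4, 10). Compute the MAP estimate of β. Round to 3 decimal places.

β̂_MAP = 3.018

log p(β | y) = −Σ(yᵢ − βxᵢ)²/(2·1) − β²/(2·2) + const.
Setting the derivative to zero: Σxᵢ(yᵢ − βxᵢ)/1 − β/2 = 0, so β = Σxᵢyᵢ / (Σxᵢ² + σ²/τ²).
Σxᵢyᵢ = 2·7 + 6·18 + 5·18 + 2·3 + 4·10 = 258; Σxᵢ² = 85; σ²/τ² = 0.5.
β̂_MAP = 258 / (85 + 0.5) = 258/85.5 ≈ 3.018.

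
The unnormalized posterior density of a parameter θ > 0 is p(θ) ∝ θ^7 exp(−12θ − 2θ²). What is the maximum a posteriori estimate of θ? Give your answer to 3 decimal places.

ℓ'(θ) = 7/θ − 12 − 4θ. Setting this to zero and multiplying by θ: 4θ² + 12θ − 7 = 0.
θ = (−12 + √(12² + 4·4·7)) / (2·4) = (−12 + √256) / 8 = (−12 + 16)/8 = 1/2.
ℓ''(θ) = −7/θ² − 4 < 0, confirming a maximum.

θ̂_MAP = 0.500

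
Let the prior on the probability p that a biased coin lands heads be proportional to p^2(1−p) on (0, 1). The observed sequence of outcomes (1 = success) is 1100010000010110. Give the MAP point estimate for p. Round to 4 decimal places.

p̂_MAP = 0.4211

The prior density ∝ p^2(1−p)^1 is the kernel of Beta(3, 2).
Data: 6 successes in 16 trials (from the sequence). The binomial likelihood contributes p^6(1−p)^10, so the posterior is Beta(3+6, 2+10) = Beta(9, 12).
For Beta(a, b) with a, b > 1 the mode is (a−1)/(a+b−2) = 8/19 ≈ 0.4211.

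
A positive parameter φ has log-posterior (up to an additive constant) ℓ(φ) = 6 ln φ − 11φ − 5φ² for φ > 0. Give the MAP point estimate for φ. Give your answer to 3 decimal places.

φ̂_MAP = 0.400

ℓ'(φ) = 6/φ − 11 − 10φ. Setting this to zero and multiplying by φ: 10φ² + 11φ − 6 = 0.
φ = (−11 + √(11² + 4·10·6)) / (2·10) = (−11 + √361) / 20 = (−11 + 19)/20 = 2/5.
ℓ''(φ) = −6/φ² − 10 < 0, confirming a maximum.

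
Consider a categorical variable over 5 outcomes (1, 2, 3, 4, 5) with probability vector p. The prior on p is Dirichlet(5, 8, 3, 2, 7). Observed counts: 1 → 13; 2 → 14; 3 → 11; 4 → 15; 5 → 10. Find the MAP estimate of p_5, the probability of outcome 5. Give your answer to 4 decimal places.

MAP estimate: 0.1928

The posterior is Dirichlet(αᵢ + nᵢ) = Dirichlet(18, 22, 14, 17, 17).
For a Dirichlet(a₁,…,a_K) with all aᵢ > 1, the mode has j-th component (aⱼ − 1)/(Σaᵢ − K).
Here Σaᵢ = 88 and K = 5, so p_5 = (17 − 1)/(88 − 5) = 16/83 ≈ 0.1928.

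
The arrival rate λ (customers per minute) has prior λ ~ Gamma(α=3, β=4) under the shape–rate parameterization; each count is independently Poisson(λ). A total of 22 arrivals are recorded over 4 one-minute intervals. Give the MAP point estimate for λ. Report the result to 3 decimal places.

Σxᵢ = 22, n = 4.
Posterior ∝ λ^2e^(−4λ) · λ^22e^(−4λ) = λ^24e^(−8λ), i.e. Gamma(shape=25, rate=8).
The mode of a Gamma(a, b) with a ≥ 1 (shape–rate) is (a−1)/b = 24/8 ≈ 3.000.

λ̂_MAP = 3.000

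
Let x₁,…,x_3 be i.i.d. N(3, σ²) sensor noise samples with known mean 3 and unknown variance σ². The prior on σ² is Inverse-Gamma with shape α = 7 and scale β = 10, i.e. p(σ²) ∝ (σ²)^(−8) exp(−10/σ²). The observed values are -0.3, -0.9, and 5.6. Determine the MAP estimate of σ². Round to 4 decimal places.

Sum of squared deviations about the known mean: SS = (-0.3−3)² + (-0.9−3)² + (5.6−3)² = 32.86.
The Normal likelihood contributes (σ²)^(−n/2) exp(−SS/(2σ²)), so the posterior is Inverse-Gamma(α + n/2, β + SS/2) = Inverse-Gamma(8.5, 26.43).
The mode of Inverse-Gamma(a, b) is b/(a+1) = 26.43/9.5 ≈ 2.7821.

σ̂²_MAP = 2.7821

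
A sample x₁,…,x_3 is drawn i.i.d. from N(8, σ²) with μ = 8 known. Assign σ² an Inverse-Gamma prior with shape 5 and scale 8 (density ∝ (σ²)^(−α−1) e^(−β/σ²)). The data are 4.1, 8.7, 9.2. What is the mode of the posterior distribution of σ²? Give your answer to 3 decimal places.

σ̂²_MAP = 2.209

Sum of squared deviations about the known mean: SS = (4.1−8)² + (8.7−8)² + (9.2−8)² = 17.14.
The Normal likelihood contributes (σ²)^(−n/2) exp(−SS/(2σ²)), so the posterior is Inverse-Gamma(α + n/2, β + SS/2) = Inverse-Gamma(6.5, 16.57).
The mode of Inverse-Gamma(a, b) is b/(a+1) = 16.57/7.5 ≈ 2.209.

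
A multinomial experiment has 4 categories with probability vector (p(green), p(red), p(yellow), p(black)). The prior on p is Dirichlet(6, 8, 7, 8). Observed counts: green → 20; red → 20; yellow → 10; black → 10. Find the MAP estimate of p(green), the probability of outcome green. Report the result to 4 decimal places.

MAP estimate of p(green) = 0.2941

The posterior is Dirichlet(αᵢ + nᵢ) = Dirichlet(26, 28, 17, 18).
For a Dirichlet(a₁,…,a_K) with all aᵢ > 1, the mode has j-th component (aⱼ − 1)/(Σaᵢ − K).
Here Σaᵢ = 89 and K = 4, so p(green) = (26 − 1)/(89 − 4) = 25/85 ≈ 0.2941.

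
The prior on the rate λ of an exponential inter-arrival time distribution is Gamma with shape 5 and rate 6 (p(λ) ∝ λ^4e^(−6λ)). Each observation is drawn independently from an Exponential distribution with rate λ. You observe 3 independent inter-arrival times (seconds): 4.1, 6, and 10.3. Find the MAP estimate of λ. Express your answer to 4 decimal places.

λ̂_MAP = 0.2652

The Exponential(rate=λ) likelihood is ∝ λ^n e^(−λΣtᵢ). Here n = 3 and Σtᵢ = 4.1 + 6 + 10.3 = 20.4.
Posterior ∝ λ^4e^(−6λ) · λ^3e^(−20.4λ) = λ^7e^(−26.4λ), i.e. Gamma(8, 26.4).
Mode = (a−1)/b = 7/26.4 ≈ 0.2652.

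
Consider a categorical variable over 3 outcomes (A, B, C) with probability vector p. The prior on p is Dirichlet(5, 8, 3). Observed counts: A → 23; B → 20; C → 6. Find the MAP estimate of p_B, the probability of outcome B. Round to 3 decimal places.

MAP estimate of p_B = 0.435

The posterior is Dirichlet(αᵢ + nᵢ) = Dirichlet(28, 28, 9).
For a Dirichlet(a₁,…,a_K) with all aᵢ > 1, the mode has j-th component (aⱼ − 1)/(Σaᵢ − K).
Here Σaᵢ = 65 and K = 3, so p_B = (28 − 1)/(65 − 3) = 27/62 ≈ 0.435.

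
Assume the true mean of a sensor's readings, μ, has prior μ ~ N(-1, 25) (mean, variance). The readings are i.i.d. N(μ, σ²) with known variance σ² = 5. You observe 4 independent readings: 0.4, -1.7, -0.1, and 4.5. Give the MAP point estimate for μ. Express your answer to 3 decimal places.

n = 4; x̄ = (0.4 + (-1.7) + (-0.1) + 4.5)/4 = 3.1/4 = 0.775.
For a Normal prior and Normal likelihood with known variance, the posterior is Normal; its mode equals its mean, the precision-weighted average.
Prior precision 1/σ₀² = 1/25 = 0.04; data precision n/σ² = 4/5 = 0.8.
μ̂ = (0.04·(-1) + 0.8·0.775) / (0.04 + 0.8) = 0.58/0.84 = 29/42 ≈ 0.690.

μ̂_MAP = 0.690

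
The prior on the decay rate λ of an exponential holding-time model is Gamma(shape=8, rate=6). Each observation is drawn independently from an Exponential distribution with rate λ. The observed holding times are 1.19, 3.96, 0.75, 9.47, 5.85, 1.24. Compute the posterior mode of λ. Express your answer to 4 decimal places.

λ̂_MAP = 0.4568

The Exponential(rate=λ) likelihood is ∝ λ^n e^(−λΣtᵢ). Here n = 6 and Σtᵢ = 1.19 + 3.96 + 0.75 + 9.47 + 5.85 + 1.24 = 22.46.
Posterior ∝ λ^7e^(−6λ) · λ^6e^(−22.46λ) = λ^13e^(−28.46λ), i.e. Gamma(14, 28.46).
Mode = (a−1)/b = 13/28.46 ≈ 0.4568.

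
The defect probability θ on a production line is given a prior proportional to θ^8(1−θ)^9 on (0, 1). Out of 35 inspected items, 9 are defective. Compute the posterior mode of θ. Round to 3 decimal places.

θ̂_MAP = 0.327

The prior density ∝ θ^8(1−θ)^9 is the kernel of Beta(9, 10).
Data: 9 successes in 35 trials. The binomial likelihood contributes θ^9(1−θ)^26, so the posterior is Beta(9+9, 10+26) = Beta(18, 36).
For Beta(a, b) with a, b > 1 the mode is (a−1)/(a+b−2) = 17/52 ≈ 0.327.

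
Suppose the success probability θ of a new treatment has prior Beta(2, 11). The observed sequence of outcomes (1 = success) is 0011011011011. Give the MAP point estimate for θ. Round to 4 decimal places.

Prior: Beta(2, 11).
Data: 8 successes in 13 trials (from the sequence). The binomial likelihood contributes θ^8(1−θ)^5, so the posterior is Beta(2+8, 11+5) = Beta(10, 16).
For Beta(a, b) with a, b > 1 the mode is (a−1)/(a+b−2) = 9/24 ≈ 0.3750.

θ̂_MAP = 0.3750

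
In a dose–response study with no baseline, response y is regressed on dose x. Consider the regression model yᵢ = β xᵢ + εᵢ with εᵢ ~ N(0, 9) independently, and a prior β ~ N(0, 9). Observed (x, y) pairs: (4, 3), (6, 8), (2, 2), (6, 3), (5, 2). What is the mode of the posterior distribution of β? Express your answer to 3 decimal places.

β̂_MAP = 0.780

log p(β | y) = −Σ(yᵢ − βxᵢ)²/(2·9) − β²/(2·9) + const.
Setting the derivative to zero: Σxᵢ(yᵢ − βxᵢ)/9 − β/9 = 0, so β = Σxᵢyᵢ / (Σxᵢ² + σ²/τ²).
Σxᵢyᵢ = 4·3 + 6·8 + 2·2 + 6·3 + 5·2 = 92; Σxᵢ² = 117; σ²/τ² = 1.
β̂_MAP = 92 / (117 + 1) = 92/118 ≈ 0.780.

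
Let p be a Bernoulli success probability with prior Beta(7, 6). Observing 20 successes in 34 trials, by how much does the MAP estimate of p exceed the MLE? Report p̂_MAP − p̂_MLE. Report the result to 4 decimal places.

MAP − MLE = -0.0105

Posterior is Beta(27, 20); MAP = (27−1)/(47−2) = 26/45 ≈ 0.57778.
MLE ignores the prior: p̂_MLE = k/n = 20/34 ≈ 0.58824.
Difference = 26/45 − 20/34 = -8/765 ≈ -0.0105.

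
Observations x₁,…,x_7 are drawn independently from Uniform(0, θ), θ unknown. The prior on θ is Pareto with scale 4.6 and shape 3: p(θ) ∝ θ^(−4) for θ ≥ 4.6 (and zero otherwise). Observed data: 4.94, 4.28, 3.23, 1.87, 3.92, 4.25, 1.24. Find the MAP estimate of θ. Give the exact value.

θ̂_MAP = 4.94

The Uniform(0, θ) likelihood is θ^(−n) for θ ≥ max(xᵢ), zero otherwise. Here max(xᵢ) = 4.94.
Posterior ∝ θ^(−4) · θ^(−7) = θ^(−11) on θ ≥ max(4.6, 4.94) = 4.94.
This density is strictly decreasing in θ, so the posterior mode lies at the lower boundary of the support.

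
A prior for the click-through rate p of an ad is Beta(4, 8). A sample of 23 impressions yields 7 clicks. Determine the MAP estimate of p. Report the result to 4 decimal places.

p̂_MAP = 0.3030

Prior: Beta(4, 8).
Data: 7 successes in 23 trials. The binomial likelihood contributes p^7(1−p)^16, so the posterior is Beta(4+7, 8+16) = Beta(11, 24).
For Beta(a, b) with a, b > 1 the mode is (a−1)/(a+b−2) = 10/33 ≈ 0.3030.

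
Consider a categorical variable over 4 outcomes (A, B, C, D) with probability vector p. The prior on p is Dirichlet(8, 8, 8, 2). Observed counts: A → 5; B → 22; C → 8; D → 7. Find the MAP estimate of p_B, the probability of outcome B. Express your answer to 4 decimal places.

The posterior is Dirichlet(αᵢ + nᵢ) = Dirichlet(13, 30, 16, 9).
For a Dirichlet(a₁,…,a_K) with all aᵢ > 1, the mode has j-th component (aⱼ − 1)/(Σaᵢ − K).
Here Σaᵢ = 68 and K = 4, so p_B = (30 − 1)/(68 − 4) = 29/64 ≈ 0.4531.

MAP estimate of p_B = 0.4531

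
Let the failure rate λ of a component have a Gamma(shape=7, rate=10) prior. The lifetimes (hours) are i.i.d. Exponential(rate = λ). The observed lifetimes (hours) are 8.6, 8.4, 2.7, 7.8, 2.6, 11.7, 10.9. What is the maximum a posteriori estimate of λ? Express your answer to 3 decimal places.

The Exponential(rate=λ) likelihood is ∝ λ^n e^(−λΣtᵢ). Here n = 7 and Σtᵢ = 8.6 + 8.4 + 2.7 + 7.8 + 2.6 + 11.7 + 10.9 = 52.7.
Posterior ∝ λ^6e^(−10λ) · λ^7e^(−52.7λ) = λ^13e^(−62.7λ), i.e. Gamma(14, 62.7).
Mode = (a−1)/b = 13/62.7 ≈ 0.207.

λ̂_MAP = 0.207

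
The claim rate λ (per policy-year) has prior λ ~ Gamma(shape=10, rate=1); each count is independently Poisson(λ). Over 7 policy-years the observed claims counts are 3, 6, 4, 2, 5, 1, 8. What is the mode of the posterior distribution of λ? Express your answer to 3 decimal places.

λ̂_MAP = 4.750

Σxᵢ = 3+6+4+2+5+1+8 = 29, with n = 7.
Posterior ∝ λ^9e^(−1λ) · λ^29e^(−7λ) = λ^38e^(−8λ), i.e. Gamma(shape=39, rate=8).
The mode of a Gamma(a, b) with a ≥ 1 (shape–rate) is (a−1)/b = 38/8 ≈ 4.750.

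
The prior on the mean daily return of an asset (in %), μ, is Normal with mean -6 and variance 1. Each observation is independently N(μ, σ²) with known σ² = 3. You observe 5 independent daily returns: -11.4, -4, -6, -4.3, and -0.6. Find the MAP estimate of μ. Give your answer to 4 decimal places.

n = 5; x̄ = ((-11.4) + (-4) + (-6) + (-4.3) + (-0.6))/5 = -26.3/5 = -5.26.
For a Normal prior and Normal likelihood with known variance, the posterior is Normal; its mode equals its mean, the precision-weighted average.
Prior precision 1/σ₀² = 1/1 = 1; data precision n/σ² = 5/3.
μ̂ = (1·(-6) + (5/3)·(-5.26)) / (1 + 5/3) = (-443/30)/(8/3) = -5.5375.

μ̂_MAP = -5.5375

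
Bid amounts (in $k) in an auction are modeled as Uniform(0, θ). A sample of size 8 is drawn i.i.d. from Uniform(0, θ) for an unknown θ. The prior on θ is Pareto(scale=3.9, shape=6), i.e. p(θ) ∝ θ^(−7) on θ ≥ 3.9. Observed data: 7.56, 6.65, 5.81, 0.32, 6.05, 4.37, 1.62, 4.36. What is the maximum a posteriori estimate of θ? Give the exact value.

The Uniform(0, θ) likelihood is θ^(−n) for θ ≥ max(xᵢ), zero otherwise. Here max(xᵢ) = 7.56.
Posterior ∝ θ^(−7) · θ^(−8) = θ^(−15) on θ ≥ max(3.9, 7.56) = 7.56.
This density is strictly decreasing in θ, so the posterior mode lies at the lower boundary of the support.

θ̂_MAP = 7.56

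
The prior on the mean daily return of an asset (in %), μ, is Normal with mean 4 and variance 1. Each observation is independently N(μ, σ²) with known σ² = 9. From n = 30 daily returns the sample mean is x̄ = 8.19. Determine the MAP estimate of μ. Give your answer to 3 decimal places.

n = 30, x̄ = 8.19.
For a Normal prior and Normal likelihood with known variance, the posterior is Normal; its mode equals its mean, the precision-weighted average.
Prior precision 1/σ₀² = 1/1 = 1; data precision n/σ² = 30/9 = 10/3.
μ̂ = (1·4 + (10/3)·8.19) / (1 + 10/3) = 31.3/(13/3) = 939/130 ≈ 7.223.

μ̂_MAP = 7.223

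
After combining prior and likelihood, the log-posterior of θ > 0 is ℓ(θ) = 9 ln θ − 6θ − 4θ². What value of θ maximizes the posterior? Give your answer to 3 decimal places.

ℓ'(θ) = 9/θ − 6 − 8θ. Setting this to zero and multiplying by θ: 8θ² + 6θ − 9 = 0.
θ = (−6 + √(6² + 4·8·9)) / (2·8) = (−6 + √324) / 16 = (−6 + 18)/16 = 3/4.
ℓ''(θ) = −9/θ² − 8 < 0, confirming a maximum.

θ̂_MAP = 0.750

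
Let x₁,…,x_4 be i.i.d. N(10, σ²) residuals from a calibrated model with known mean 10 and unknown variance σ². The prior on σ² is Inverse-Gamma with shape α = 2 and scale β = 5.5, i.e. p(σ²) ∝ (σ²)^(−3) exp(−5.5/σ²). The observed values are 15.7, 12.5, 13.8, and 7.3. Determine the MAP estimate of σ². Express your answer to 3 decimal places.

Sum of squared deviations about the known mean: SS = (15.7−10)² + (12.5−10)² + (13.8−10)² + (7.3−10)² = 60.47.
The Normal likelihood contributes (σ²)^(−n/2) exp(−SS/(2σ²)), so the posterior is Inverse-Gamma(α + n/2, β + SS/2) = Inverse-Gamma(4, 35.735).
The mode of Inverse-Gamma(a, b) is b/(a+1) = 35.735/5 ≈ 7.147.

σ̂²_MAP = 7.147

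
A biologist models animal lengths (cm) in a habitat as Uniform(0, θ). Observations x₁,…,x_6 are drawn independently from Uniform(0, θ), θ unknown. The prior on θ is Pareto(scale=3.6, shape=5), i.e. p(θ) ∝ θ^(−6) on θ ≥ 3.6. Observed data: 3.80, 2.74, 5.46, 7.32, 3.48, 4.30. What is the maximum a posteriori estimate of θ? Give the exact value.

The Uniform(0, θ) likelihood is θ^(−n) for θ ≥ max(xᵢ), zero otherwise. Here max(xᵢ) = 7.32.
Posterior ∝ θ^(−6) · θ^(−6) = θ^(−12) on θ ≥ max(3.6, 7.32) = 7.32.
This density is strictly decreasing in θ, so the posterior mode lies at the lower boundary of the support.

θ̂_MAP = 7.32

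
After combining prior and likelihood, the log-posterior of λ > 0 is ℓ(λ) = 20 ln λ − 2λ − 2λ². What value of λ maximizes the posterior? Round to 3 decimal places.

λ̂_MAP = 2.000

ℓ'(λ) = 20/λ − 2 − 4λ. Setting this to zero and multiplying by λ: 4λ² + 2λ − 20 = 0.
λ = (−2 + √(2² + 4·4·20)) / (2·4) = (−2 + √324) / 8 = (−2 + 18)/8 = 2.
ℓ''(λ) = −20/λ² − 4 < 0, confirming a maximum.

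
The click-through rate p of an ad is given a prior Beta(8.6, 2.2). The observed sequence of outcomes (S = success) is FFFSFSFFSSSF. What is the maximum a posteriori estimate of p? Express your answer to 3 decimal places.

Prior: Beta(8.6, 2.2).
Data: 5 successes in 12 trials (from the sequence). The binomial likelihood contributes p^5(1−p)^7, so the posterior is Beta(8.6+5, 2.2+7) = Beta(13.6, 9.2).
For Beta(a, b) with a, b > 1 the mode is (a−1)/(a+b−2) = 12.6/20.8 ≈ 0.606.

p̂_MAP = 0.606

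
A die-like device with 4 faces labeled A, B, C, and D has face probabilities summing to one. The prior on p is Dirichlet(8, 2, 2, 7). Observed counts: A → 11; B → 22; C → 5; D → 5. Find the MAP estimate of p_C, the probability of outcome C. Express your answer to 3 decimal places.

The posterior is Dirichlet(αᵢ + nᵢ) = Dirichlet(19, 24, 7, 12).
For a Dirichlet(a₁,…,a_K) with all aᵢ > 1, the mode has j-th component (aⱼ − 1)/(Σaᵢ − K).
Here Σaᵢ = 62 and K = 4, so p_C = (7 − 1)/(62 − 4) = 6/58 ≈ 0.103.

MAP estimate of p_C = 0.103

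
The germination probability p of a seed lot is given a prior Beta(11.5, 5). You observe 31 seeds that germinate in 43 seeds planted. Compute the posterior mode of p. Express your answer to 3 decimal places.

Prior: Beta(11.5, 5).
Data: 31 successes in 43 trials. The binomial likelihood contributes p^31(1−p)^12, so the posterior is Beta(11.5+31, 5+12) = Beta(42.5, 17).
For Beta(a, b) with a, b > 1 the mode is (a−1)/(a+b−2) = 41.5/57.5 ≈ 0.722.

p̂_MAP = 0.722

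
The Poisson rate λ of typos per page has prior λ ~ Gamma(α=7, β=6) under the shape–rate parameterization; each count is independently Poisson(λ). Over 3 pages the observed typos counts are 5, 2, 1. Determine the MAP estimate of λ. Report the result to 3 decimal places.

λ̂_MAP = 1.556

Σxᵢ = 5+2+1 = 8, with n = 3.
Posterior ∝ λ^6e^(−6λ) · λ^8e^(−3λ) = λ^14e^(−9λ), i.e. Gamma(shape=15, rate=9).
The mode of a Gamma(a, b) with a ≥ 1 (shape–rate) is (a−1)/b = 14/9 ≈ 1.556.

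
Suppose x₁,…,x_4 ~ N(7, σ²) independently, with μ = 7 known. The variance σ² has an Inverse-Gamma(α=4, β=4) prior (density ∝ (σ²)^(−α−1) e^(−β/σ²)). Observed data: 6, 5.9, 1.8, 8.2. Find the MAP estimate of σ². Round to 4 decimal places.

Sum of squared deviations about the known mean: SS = (6−7)² + (5.9−7)² + (1.8−7)² + (8.2−7)² = 30.69.
The Normal likelihood contributes (σ²)^(−n/2) exp(−SS/(2σ²)), so the posterior is Inverse-Gamma(α + n/2, β + SS/2) = Inverse-Gamma(6, 19.345).
The mode of Inverse-Gamma(a, b) is b/(a+1) = 19.345/7 ≈ 2.7636.

σ̂²_MAP = 2.7636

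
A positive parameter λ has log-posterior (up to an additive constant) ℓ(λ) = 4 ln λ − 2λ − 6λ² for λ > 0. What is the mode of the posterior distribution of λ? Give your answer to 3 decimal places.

ℓ'(λ) = 4/λ − 2 − 12λ. Setting this to zero and multiplying by λ: 12λ² + 2λ − 4 = 0.
λ = (−2 + √(2² + 4·12·4)) / (2·12) = (−2 + √196) / 24 = (−2 + 14)/24 = 1/2.
ℓ''(λ) = −4/λ² − 12 < 0, confirming a maximum.

λ̂_MAP = 0.500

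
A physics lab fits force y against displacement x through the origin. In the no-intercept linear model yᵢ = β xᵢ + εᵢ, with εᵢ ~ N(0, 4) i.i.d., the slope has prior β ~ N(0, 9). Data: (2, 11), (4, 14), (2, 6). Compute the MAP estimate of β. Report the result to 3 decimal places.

β̂_MAP = 3.682

log p(β | y) = −Σ(yᵢ − βxᵢ)²/(2·4) − β²/(2·9) + const.
Setting the derivative to zero: Σxᵢ(yᵢ − βxᵢ)/4 − β/9 = 0, so β = Σxᵢyᵢ / (Σxᵢ² + σ²/τ²).
Σxᵢyᵢ = 2·11 + 4·14 + 2·6 = 90; Σxᵢ² = 24; σ²/τ² = 4/9.
β̂_MAP = 90 / (24 + 4/9) = 90/(220/9) = 81/22 ≈ 3.682.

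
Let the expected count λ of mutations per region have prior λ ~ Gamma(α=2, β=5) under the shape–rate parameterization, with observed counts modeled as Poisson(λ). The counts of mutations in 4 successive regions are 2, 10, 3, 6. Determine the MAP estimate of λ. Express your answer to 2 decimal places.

Σxᵢ = 2+10+3+6 = 21, with n = 4.
Posterior ∝ λe^(−5λ) · λ^21e^(−4λ) = λ^22e^(−9λ), i.e. Gamma(shape=23, rate=9).
The mode of a Gamma(a, b) with a ≥ 1 (shape–rate) is (a−1)/b = 22/9 ≈ 2.44.

λ̂_MAP = 2.44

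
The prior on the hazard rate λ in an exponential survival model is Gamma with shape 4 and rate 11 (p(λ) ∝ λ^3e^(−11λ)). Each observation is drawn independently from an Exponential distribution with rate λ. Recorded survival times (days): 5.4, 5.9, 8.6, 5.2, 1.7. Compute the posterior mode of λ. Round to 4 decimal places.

λ̂_MAP = 0.2116

The Exponential(rate=λ) likelihood is ∝ λ^n e^(−λΣtᵢ). Here n = 5 and Σtᵢ = 5.4 + 5.9 + 8.6 + 5.2 + 1.7 = 26.8.
Posterior ∝ λ^3e^(−11λ) · λ^5e^(−26.8λ) = λ^8e^(−37.8λ), i.e. Gamma(9, 37.8).
Mode = (a−1)/b = 8/37.8 ≈ 0.2116.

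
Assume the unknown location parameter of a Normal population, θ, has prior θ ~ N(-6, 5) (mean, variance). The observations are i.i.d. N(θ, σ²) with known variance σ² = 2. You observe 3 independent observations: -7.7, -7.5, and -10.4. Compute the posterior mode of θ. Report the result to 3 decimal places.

n = 3; x̄ = ((-7.7) + (-7.5) + (-10.4))/3 = -25.6/3 = -128/15 ≈ -8.5333.
For a Normal prior and Normal likelihood with known variance, the posterior is Normal; its mode equals its mean, the precision-weighted average.
Prior precision 1/σ₀² = 1/5 = 0.2; data precision n/σ² = 3/2 = 1.5.
θ̂ = (0.2·(-6) + 1.5·(-128/15)) / (0.2 + 1.5) = (-14)/1.7 = -140/17 ≈ -8.235.

θ̂_MAP = -8.235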